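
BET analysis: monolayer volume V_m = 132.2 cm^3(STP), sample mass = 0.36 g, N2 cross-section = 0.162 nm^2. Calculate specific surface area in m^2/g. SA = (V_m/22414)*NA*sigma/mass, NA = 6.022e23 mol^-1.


Number of moles in monolayer = V_m / 22414 = 132.2 / 22414 = 0.0058981
Number of molecules = moles * NA = 0.0058981 * 6.022e23
SA = molecules * sigma / mass
SA = (132.2 / 22414) * 6.022e23 * 0.162e-18 / 0.36
SA = 1598.3 m^2/g

1598.3


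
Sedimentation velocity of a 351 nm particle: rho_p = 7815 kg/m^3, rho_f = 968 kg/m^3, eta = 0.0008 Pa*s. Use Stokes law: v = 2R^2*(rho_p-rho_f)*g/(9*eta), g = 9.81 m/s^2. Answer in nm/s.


Radius R = 351/2 nm = 1.755e-07 m
Density difference = 7815 - 968 = 6847 kg/m^3
v = 2 * R^2 * (rho_p - rho_f) * g / (9 * eta)
v = 2 * (1.755e-07)^2 * 6847 * 9.81 / (9 * 0.0008)
v = 5.74673e-07 m/s = 574.6734 nm/s

574.6734


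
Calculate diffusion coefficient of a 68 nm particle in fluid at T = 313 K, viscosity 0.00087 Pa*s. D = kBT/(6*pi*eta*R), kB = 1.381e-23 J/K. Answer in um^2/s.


Radius R = 68/2 = 34 nm = 3.4e-08 m
D = kB*T / (6*pi*eta*R)
D = 1.381e-23 * 313 / (6 * pi * 0.00087 * 3.4e-08)
D = 7.75245e-12 m^2/s = 7.752 um^2/s

7.752


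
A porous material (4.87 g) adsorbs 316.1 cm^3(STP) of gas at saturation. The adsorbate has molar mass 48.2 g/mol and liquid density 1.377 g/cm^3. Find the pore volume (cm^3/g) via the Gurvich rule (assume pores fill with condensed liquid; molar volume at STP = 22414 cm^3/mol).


Moles adsorbed n = V_ads / 22414 = 316.1 / 22414 = 1.410279e-02 mol
Liquid volume V_liq = n * M / rho_liq = 1.410279e-02 * 48.2 / 1.377 = 0.49365 cm^3
Specific pore volume V_pore = V_liq / m_sample = 0.49365 / 4.87
V_pore = 0.1014 cm^3/g

0.1014


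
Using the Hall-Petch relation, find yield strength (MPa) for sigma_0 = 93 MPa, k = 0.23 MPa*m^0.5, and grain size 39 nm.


d = 39 nm = 3.9e-08 m
sqrt(d) = 0.0001974842
Hall-Petch contribution = k / sqrt(d) = 0.23 / 0.0001974842 = 1164.7 MPa
sigma = sigma_0 + k/sqrt(d) = 93 + 1164.7 = 1257.7 MPa

1257.7


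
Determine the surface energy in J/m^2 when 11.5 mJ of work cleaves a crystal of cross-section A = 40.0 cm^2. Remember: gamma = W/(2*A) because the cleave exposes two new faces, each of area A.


Convert: A = 40.0 cm^2 = 0.004 m^2, W = 11.5 mJ = 0.0115 J
Cleaving exposes two faces of area A, so total new surface = 2*A and gamma = W / (2*A)
gamma = 0.0115 / (2 * 0.004)
gamma = 1.438 J/m^2

1.438


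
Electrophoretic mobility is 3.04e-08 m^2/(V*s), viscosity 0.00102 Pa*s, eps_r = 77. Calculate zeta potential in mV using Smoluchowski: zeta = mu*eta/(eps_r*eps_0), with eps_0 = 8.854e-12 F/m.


Smoluchowski equation: zeta = mu * eta / (eps_r * eps_0)
zeta = 3.04e-08 * 0.00102 / (77 * 8.854e-12)
zeta = 0.045482 V = 45.48 mV

45.48


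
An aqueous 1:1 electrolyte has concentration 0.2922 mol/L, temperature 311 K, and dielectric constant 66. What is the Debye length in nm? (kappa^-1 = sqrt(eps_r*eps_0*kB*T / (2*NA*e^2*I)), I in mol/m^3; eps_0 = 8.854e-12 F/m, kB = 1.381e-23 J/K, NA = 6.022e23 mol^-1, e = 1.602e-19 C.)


Ionic strength I = 0.2922 * 1^2 * 1000 = 292.2 mol/m^3
kappa^-1 = sqrt(66 * 8.854e-12 * 1.381e-23 * 311 / (2 * 6.022e23 * (1.602e-19)^2 * 292.2))
kappa^-1 = 0.527 nm

0.527


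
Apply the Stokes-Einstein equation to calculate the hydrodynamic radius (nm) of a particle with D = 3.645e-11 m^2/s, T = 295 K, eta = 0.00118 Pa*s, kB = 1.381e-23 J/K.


Stokes-Einstein: R = kB*T / (6*pi*eta*D)
R = 1.381e-23 * 295 / (6 * pi * 0.00118 * 3.645e-11)
R = 5.02499e-09 m = 5.02 nm

5.02


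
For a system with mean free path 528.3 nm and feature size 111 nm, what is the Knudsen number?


Knudsen number Kn = lambda / L
Kn = 528.3 / 111
Kn = 4.7595

4.7595


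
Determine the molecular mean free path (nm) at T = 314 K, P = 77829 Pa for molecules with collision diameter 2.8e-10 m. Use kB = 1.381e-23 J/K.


Mean free path: lambda = kB*T / (sqrt(2) * pi * d^2 * P)
lambda = 1.381e-23 * 314 / (sqrt(2) * pi * (2.8e-10)^2 * 77829)
lambda = 1.59956e-07 m
lambda = 159.96 nm

159.96


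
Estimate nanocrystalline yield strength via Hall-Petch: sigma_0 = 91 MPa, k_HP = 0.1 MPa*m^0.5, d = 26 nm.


d = 26 nm = 2.6e-08 m
sqrt(d) = 0.0001612452
Hall-Petch contribution = k / sqrt(d) = 0.1 / 0.0001612452 = 620.2 MPa
sigma = sigma_0 + k/sqrt(d) = 91 + 620.2 = 711.2 MPa

711.2


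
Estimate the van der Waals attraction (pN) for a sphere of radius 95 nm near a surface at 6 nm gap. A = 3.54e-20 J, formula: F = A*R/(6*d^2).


Convert to SI: R = 95 nm = 9.5e-08 m, d = 6 nm = 6e-09 m
F = A * R / (6 * d^2)
F = 3.54e-20 * 9.5e-08 / (6 * (6e-09)^2)
F = 1.55694e-11 N = 15.569 pN

15.569


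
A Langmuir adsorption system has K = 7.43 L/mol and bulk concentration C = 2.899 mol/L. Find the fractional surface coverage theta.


Langmuir isotherm: theta = K*C / (1 + K*C)
K*C = 7.43 * 2.899 = 21.53957
theta = 21.53957 / (1 + 21.53957) = 21.53957 / 22.53957
theta = 0.9556

0.9556


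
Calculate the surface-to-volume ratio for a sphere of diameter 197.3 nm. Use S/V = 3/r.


Radius r = 197.3/2 = 98.65 nm
S/V = 3 / r = 3 / 98.65
S/V = 0.0304 nm^-1

0.0304


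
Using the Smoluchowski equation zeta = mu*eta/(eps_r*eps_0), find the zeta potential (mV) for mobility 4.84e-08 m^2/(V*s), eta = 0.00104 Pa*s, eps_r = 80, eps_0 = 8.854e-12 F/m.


Smoluchowski equation: zeta = mu * eta / (eps_r * eps_0)
zeta = 4.84e-08 * 0.00104 / (80 * 8.854e-12)
zeta = 0.071064 V = 71.06 mV

71.06


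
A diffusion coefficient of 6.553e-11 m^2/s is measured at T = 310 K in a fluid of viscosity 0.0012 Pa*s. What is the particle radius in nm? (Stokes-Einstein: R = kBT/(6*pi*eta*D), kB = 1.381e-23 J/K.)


Stokes-Einstein: R = kB*T / (6*pi*eta*D)
R = 1.381e-23 * 310 / (6 * pi * 0.0012 * 6.553e-11)
R = 2.88824e-09 m = 2.89 nm

2.89


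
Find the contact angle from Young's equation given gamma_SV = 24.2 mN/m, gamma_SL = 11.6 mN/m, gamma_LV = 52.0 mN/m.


cos(theta) = (gamma_SV - gamma_SL) / gamma_LV
cos(theta) = (24.2 - 11.6) / 52.0
cos(theta) = 0.242308
theta = arccos(0.242308) = 75.98 degrees

75.98


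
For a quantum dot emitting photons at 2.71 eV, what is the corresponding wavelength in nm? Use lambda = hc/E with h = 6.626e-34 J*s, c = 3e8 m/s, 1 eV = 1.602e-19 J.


Convert energy: E = 2.71 eV = 2.71 * 1.602e-19 = 4.34142e-19 J
lambda = h*c / E = 6.626e-34 * 3e8 / 4.34142e-19
lambda = 4.57869e-07 m = 457.9 nm

457.9


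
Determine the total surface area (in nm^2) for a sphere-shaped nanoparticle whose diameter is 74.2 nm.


Radius r = 74.2/2 = 37.1 nm
Surface area SA = 4 * pi * r^2
SA = 4 * pi * (37.1)^2
SA = 17296.48 nm^2

17296.48


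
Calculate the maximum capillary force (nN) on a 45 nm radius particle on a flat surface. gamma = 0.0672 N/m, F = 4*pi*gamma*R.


Convert radius: R = 45 nm = 4.5e-08 m
F = 4 * pi * gamma * R
F = 4 * pi * 0.0672 * 4.5e-08
F = 3.80007e-08 N = 38.0007 nN

38.0007


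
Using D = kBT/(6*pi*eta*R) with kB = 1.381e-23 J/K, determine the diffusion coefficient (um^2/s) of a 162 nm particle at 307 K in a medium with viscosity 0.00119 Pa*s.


Radius R = 162/2 = 81 nm = 8.1e-08 m
D = kB*T / (6*pi*eta*R)
D = 1.381e-23 * 307 / (6 * pi * 0.00119 * 8.1e-08)
D = 2.33345e-12 m^2/s = 2.333 um^2/s

2.333


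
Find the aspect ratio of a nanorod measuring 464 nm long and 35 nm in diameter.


Aspect ratio AR = length / diameter
AR = 464 / 35
AR = 13.26

13.26


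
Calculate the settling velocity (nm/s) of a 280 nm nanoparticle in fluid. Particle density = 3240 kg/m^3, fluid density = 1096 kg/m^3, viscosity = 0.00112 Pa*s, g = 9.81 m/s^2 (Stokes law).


Radius R = 280/2 nm = 1.4e-07 m
Density difference = 3240 - 1096 = 2144 kg/m^3
v = 2 * R^2 * (rho_p - rho_f) * g / (9 * eta)
v = 2 * (1.4e-07)^2 * 2144 * 9.81 / (9 * 0.00112)
v = 8.17936e-08 m/s = 81.7936 nm/s

81.7936


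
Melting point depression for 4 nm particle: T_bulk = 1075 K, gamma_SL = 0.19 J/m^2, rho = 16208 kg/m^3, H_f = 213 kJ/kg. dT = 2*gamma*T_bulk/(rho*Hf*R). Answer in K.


Radius R = 4/2 = 2 nm = 2e-09 m
Convert H_f = 213 kJ/kg = 213000 J/kg
dT = 2 * gamma_SL * T_bulk / (rho * H_f * R)
dT = 2 * 0.19 * 1075 / (16208 * 213000 * 2e-09)
dT = 59.2 K

59.2


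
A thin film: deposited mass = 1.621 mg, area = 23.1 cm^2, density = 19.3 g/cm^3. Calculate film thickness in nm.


Convert: m = 1.621 mg = 1.6210e-06 kg, A = 23.1 cm^2 = 2.3100e-03 m^2, rho = 19.3 g/cm^3 = 19300 kg/m^3
t = m / (A * rho)
t = 1.6210e-06 / (2.3100e-03 * 19300)
t = 3.6359e-08 m = 36.4 nm

36.4


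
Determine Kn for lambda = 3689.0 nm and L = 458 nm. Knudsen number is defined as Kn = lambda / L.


Knudsen number Kn = lambda / L
Kn = 3689.0 / 458
Kn = 8.0546

8.0546


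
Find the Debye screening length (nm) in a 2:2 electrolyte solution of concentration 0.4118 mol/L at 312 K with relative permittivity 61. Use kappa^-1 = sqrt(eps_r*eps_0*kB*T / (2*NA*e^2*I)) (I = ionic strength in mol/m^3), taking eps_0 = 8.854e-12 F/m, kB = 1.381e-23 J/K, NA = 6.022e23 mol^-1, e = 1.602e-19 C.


Ionic strength I = 0.4118 * 2^2 * 1000 = 1647.2 mol/m^3
kappa^-1 = sqrt(61 * 8.854e-12 * 1.381e-23 * 312 / (2 * 6.022e23 * (1.602e-19)^2 * 1647.2))
kappa^-1 = 0.214 nm

0.214


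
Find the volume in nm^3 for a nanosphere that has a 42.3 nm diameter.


Radius r = 42.3/2 = 21.15 nm
Volume V = (4/3) * pi * r^3
V = (4/3) * pi * (21.15)^3
V = 39629.6 nm^3

39629.6


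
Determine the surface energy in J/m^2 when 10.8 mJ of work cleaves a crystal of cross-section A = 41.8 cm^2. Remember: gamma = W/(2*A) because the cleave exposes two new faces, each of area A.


Convert: A = 41.8 cm^2 = 0.00418 m^2, W = 10.8 mJ = 0.0108 J
Cleaving exposes two faces of area A, so total new surface = 2*A and gamma = W / (2*A)
gamma = 0.0108 / (2 * 0.00418)
gamma = 1.292 J/m^2

1.292


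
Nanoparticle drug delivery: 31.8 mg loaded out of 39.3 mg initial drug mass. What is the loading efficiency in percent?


Drug loading efficiency = (drug loaded / drug initial) * 100
DLE = 31.8 / 39.3 * 100
DLE = 0.8092 * 100
DLE = 80.92%

80.92


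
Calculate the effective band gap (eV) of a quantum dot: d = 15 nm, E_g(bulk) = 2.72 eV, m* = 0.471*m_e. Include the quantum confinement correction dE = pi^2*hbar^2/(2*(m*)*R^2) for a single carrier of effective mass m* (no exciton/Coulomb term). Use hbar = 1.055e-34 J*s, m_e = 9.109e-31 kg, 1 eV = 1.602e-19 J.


Radius R = 15/2 nm = 7.5e-09 m
Confinement energy dE = pi^2 * hbar^2 / (2 * m_eff * m_e * R^2)
dE = pi^2 * (1.055e-34)^2 / (2 * 0.471 * 9.109e-31 * (7.5e-09)^2) J, divided by 1.602e-19 J/eV
dE = 0.0142 eV
Total band gap = E_g(bulk) + dE = 2.72 + 0.0142 = 2.7342 eV

2.7342


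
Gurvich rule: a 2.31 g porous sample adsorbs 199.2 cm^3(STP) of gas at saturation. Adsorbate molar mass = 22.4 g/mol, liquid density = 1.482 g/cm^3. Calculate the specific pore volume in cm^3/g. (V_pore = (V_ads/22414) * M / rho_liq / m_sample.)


Moles adsorbed n = V_ads / 22414 = 199.2 / 22414 = 8.887303e-03 mol
Liquid volume V_liq = n * M / rho_liq = 8.887303e-03 * 22.4 / 1.482 = 0.13433 cm^3
Specific pore volume V_pore = V_liq / m_sample = 0.13433 / 2.31
V_pore = 0.0582 cm^3/g

0.0582


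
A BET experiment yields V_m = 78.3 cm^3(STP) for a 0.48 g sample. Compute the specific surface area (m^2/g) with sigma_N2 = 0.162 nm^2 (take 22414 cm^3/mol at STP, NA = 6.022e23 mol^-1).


Number of moles in monolayer = V_m / 22414 = 78.3 / 22414 = 0.00349335
Number of molecules = moles * NA = 0.00349335 * 6.022e23
SA = molecules * sigma / mass
SA = (78.3 / 22414) * 6.022e23 * 0.162e-18 / 0.48
SA = 710.0 m^2/g

710.0


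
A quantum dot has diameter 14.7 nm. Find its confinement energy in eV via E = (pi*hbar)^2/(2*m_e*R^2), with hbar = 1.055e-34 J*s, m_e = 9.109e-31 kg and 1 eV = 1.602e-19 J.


Radius R = 14.7/2 = 7.35 nm = 7.35e-09 m
E = (pi * 1.055e-34)^2 / (2 * 9.109e-31 * (7.35e-09)^2)
E(J) = 1.11617e-21
E = E(J) / 1.602e-19 = 0.007 eV

0.007


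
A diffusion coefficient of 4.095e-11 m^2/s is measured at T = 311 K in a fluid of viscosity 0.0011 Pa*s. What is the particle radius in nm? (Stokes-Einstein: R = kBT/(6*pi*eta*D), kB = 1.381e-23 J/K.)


Stokes-Einstein: R = kB*T / (6*pi*eta*D)
R = 1.381e-23 * 311 / (6 * pi * 0.0011 * 4.095e-11)
R = 5.05832e-09 m = 5.06 nm

5.06


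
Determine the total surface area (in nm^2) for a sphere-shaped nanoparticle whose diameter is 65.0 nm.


Radius r = 65.0/2 = 32.5 nm
Surface area SA = 4 * pi * r^2
SA = 4 * pi * (32.5)^2
SA = 13273.23 nm^2

13273.23


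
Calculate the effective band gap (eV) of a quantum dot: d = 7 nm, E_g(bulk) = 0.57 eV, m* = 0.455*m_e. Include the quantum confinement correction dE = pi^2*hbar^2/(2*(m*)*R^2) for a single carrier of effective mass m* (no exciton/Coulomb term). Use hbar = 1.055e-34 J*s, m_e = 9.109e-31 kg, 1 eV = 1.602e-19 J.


Radius R = 7/2 nm = 3.5e-09 m
Confinement energy dE = pi^2 * hbar^2 / (2 * m_eff * m_e * R^2)
dE = pi^2 * (1.055e-34)^2 / (2 * 0.455 * 9.109e-31 * (3.5e-09)^2) J, divided by 1.602e-19 J/eV
dE = 0.0675 eV
Total band gap = E_g(bulk) + dE = 0.57 + 0.0675 = 0.6375 eV

0.6375


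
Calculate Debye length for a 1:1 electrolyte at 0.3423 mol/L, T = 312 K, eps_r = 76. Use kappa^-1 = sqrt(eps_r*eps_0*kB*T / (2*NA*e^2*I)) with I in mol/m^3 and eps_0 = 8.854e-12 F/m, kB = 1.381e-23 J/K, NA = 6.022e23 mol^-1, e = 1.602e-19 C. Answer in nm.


Ionic strength I = 0.3423 * 1^2 * 1000 = 342.3 mol/m^3
kappa^-1 = sqrt(76 * 8.854e-12 * 1.381e-23 * 312 / (2 * 6.022e23 * (1.602e-19)^2 * 342.3))
kappa^-1 = 0.523 nm

0.523


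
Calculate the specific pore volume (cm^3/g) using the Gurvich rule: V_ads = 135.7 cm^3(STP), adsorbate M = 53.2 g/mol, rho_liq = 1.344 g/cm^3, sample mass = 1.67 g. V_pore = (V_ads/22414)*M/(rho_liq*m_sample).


Moles adsorbed n = V_ads / 22414 = 135.7 / 22414 = 6.054252e-03 mol
Liquid volume V_liq = n * M / rho_liq = 6.054252e-03 * 53.2 / 1.344 = 0.23965 cm^3
Specific pore volume V_pore = V_liq / m_sample = 0.23965 / 1.67
V_pore = 0.1435 cm^3/g

0.1435


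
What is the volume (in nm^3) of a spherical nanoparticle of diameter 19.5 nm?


Radius r = 19.5/2 = 9.75 nm
Volume V = (4/3) * pi * r^3
V = (4/3) * pi * (9.75)^3
V = 3882.42 nm^3

3882.42


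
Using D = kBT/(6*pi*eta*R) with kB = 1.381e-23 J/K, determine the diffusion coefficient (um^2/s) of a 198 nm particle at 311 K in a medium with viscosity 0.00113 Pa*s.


Radius R = 198/2 = 99 nm = 9.9e-08 m
D = kB*T / (6*pi*eta*R)
D = 1.381e-23 * 311 / (6 * pi * 0.00113 * 9.9e-08)
D = 2.03676e-12 m^2/s = 2.037 um^2/s

2.037


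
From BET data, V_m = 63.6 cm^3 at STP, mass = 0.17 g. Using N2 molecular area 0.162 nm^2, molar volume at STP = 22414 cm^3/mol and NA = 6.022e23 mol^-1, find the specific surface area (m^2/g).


Number of moles in monolayer = V_m / 22414 = 63.6 / 22414 = 0.00283751
Number of molecules = moles * NA = 0.00283751 * 6.022e23
SA = molecules * sigma / mass
SA = (63.6 / 22414) * 6.022e23 * 0.162e-18 / 0.17
SA = 1628.3 m^2/g

1628.3


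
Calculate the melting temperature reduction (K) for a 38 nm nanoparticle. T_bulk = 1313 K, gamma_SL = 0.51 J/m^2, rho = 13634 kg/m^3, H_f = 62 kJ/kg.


Radius R = 38/2 = 19 nm = 1.9e-08 m
Convert H_f = 62 kJ/kg = 62000 J/kg
dT = 2 * gamma_SL * T_bulk / (rho * H_f * R)
dT = 2 * 0.51 * 1313 / (13634 * 62000 * 1.9e-08)
dT = 83.4 K

83.4


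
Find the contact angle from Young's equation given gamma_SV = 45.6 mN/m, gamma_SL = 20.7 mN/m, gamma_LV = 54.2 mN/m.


cos(theta) = (gamma_SV - gamma_SL) / gamma_LV
cos(theta) = (45.6 - 20.7) / 54.2
cos(theta) = 0.45941
theta = arccos(0.45941) = 62.65 degrees

62.65


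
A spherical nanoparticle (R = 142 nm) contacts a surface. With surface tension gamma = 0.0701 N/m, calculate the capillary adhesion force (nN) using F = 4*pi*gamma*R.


Convert radius: R = 142 nm = 1.42e-07 m
F = 4 * pi * gamma * R
F = 4 * pi * 0.0701 * 1.42e-07
F = 1.25088e-07 N = 125.0882 nN

125.0882


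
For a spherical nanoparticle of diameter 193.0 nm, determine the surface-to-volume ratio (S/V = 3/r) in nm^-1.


Radius r = 193.0/2 = 96.5 nm
S/V = 3 / r = 3 / 96.5
S/V = 0.0311 nm^-1

0.0311


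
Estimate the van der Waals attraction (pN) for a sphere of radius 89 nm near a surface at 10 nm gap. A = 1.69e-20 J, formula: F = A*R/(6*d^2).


Convert to SI: R = 89 nm = 8.9e-08 m, d = 10 nm = 1e-08 m
F = A * R / (6 * d^2)
F = 1.69e-20 * 8.9e-08 / (6 * (1e-08)^2)
F = 2.50683e-12 N = 2.507 pN

2.507


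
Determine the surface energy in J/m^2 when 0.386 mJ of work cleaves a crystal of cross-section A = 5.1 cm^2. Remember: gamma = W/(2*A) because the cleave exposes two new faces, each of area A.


Convert: A = 5.1 cm^2 = 0.00051 m^2, W = 0.386 mJ = 0.000386 J
Cleaving exposes two faces of area A, so total new surface = 2*A and gamma = W / (2*A)
gamma = 0.000386 / (2 * 0.00051)
gamma = 0.378 J/m^2

0.378


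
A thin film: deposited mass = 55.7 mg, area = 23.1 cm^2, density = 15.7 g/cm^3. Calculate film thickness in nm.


Convert: m = 55.7 mg = 5.5700e-05 kg, A = 23.1 cm^2 = 2.3100e-03 m^2, rho = 15.7 g/cm^3 = 15700 kg/m^3
t = m / (A * rho)
t = 5.5700e-05 / (2.3100e-03 * 15700)
t = 1.5358e-06 m = 1535.8 nm

1535.8


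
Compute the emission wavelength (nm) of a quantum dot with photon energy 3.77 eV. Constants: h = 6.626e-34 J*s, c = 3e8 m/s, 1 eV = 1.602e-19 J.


Convert energy: E = 3.77 eV = 3.77 * 1.602e-19 = 6.03954e-19 J
lambda = h*c / E = 6.626e-34 * 3e8 / 6.03954e-19
lambda = 3.29131e-07 m = 329.1 nm

329.1


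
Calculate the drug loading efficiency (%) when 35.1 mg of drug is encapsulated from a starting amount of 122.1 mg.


Drug loading efficiency = (drug loaded / drug initial) * 100
DLE = 35.1 / 122.1 * 100
DLE = 0.2875 * 100
DLE = 28.75%

28.75


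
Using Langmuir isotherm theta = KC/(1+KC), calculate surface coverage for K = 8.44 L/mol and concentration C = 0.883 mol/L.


Langmuir isotherm: theta = K*C / (1 + K*C)
K*C = 8.44 * 0.883 = 7.45252
theta = 7.45252 / (1 + 7.45252) = 7.45252 / 8.45252
theta = 0.8817

0.8817


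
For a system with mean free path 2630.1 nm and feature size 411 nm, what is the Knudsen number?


Knudsen number Kn = lambda / L
Kn = 2630.1 / 411
Kn = 6.3993

6.3993


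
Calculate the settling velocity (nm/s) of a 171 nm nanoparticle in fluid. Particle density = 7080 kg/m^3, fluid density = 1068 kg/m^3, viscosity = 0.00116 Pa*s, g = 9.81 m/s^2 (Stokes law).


Radius R = 171/2 nm = 8.55e-08 m
Density difference = 7080 - 1068 = 6012 kg/m^3
v = 2 * R^2 * (rho_p - rho_f) * g / (9 * eta)
v = 2 * (8.55e-08)^2 * 6012 * 9.81 / (9 * 0.00116)
v = 8.25942e-08 m/s = 82.5942 nm/s

82.5942


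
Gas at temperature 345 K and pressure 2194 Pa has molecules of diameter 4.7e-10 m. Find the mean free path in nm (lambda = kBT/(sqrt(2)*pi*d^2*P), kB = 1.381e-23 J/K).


Mean free path: lambda = kB*T / (sqrt(2) * pi * d^2 * P)
lambda = 1.381e-23 * 345 / (sqrt(2) * pi * (4.7e-10)^2 * 2194)
lambda = 2.21266e-06 m
lambda = 2212.66 nm

2212.66


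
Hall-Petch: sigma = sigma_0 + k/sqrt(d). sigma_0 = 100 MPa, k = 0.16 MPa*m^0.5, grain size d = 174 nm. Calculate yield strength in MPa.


d = 174 nm = 1.74e-07 m
sqrt(d) = 0.0004171331
Hall-Petch contribution = k / sqrt(d) = 0.16 / 0.0004171331 = 383.6 MPa
sigma = sigma_0 + k/sqrt(d) = 100 + 383.6 = 483.6 MPa

483.6


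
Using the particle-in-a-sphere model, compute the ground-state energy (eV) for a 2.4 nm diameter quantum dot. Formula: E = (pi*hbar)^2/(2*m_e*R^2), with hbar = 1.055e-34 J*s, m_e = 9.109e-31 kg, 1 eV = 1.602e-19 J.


Radius R = 2.4/2 = 1.2 nm = 1.2e-09 m
E = (pi * 1.055e-34)^2 / (2 * 9.109e-31 * (1.2e-09)^2)
E(J) = 4.18737e-20
E = E(J) / 1.602e-19 = 0.2614 eV

0.2614


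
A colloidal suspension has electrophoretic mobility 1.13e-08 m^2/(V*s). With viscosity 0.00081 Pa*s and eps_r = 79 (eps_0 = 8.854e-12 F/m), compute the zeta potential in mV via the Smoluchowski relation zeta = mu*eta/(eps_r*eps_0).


Smoluchowski equation: zeta = mu * eta / (eps_r * eps_0)
zeta = 1.13e-08 * 0.00081 / (79 * 8.854e-12)
zeta = 0.013086 V = 13.09 mV

13.09


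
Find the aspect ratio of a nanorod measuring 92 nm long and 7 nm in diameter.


Aspect ratio AR = length / diameter
AR = 92 / 7
AR = 13.14

13.14


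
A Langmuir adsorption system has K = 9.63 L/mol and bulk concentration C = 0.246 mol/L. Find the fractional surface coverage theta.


Langmuir isotherm: theta = K*C / (1 + K*C)
K*C = 9.63 * 0.246 = 2.36898
theta = 2.36898 / (1 + 2.36898) = 2.36898 / 3.36898
theta = 0.7032

0.7032


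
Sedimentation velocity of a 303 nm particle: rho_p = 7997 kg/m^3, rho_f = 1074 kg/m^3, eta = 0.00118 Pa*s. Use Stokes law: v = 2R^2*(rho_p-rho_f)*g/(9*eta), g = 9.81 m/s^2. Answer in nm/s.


Radius R = 303/2 nm = 1.515e-07 m
Density difference = 7997 - 1074 = 6923 kg/m^3
v = 2 * R^2 * (rho_p - rho_f) * g / (9 * eta)
v = 2 * (1.515e-07)^2 * 6923 * 9.81 / (9 * 0.00118)
v = 2.93558e-07 m/s = 293.5581 nm/s

293.5581


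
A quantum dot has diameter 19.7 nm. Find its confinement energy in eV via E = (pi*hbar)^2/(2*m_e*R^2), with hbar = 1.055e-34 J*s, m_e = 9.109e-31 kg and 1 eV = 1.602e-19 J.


Radius R = 19.7/2 = 9.85 nm = 9.85e-09 m
E = (pi * 1.055e-34)^2 / (2 * 9.109e-31 * (9.85e-09)^2)
E(J) = 6.21486e-22
E = E(J) / 1.602e-19 = 0.0039 eV

0.0039


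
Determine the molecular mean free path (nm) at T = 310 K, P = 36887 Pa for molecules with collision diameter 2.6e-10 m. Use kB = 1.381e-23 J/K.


Mean free path: lambda = kB*T / (sqrt(2) * pi * d^2 * P)
lambda = 1.381e-23 * 310 / (sqrt(2) * pi * (2.6e-10)^2 * 36887)
lambda = 3.8643e-07 m
lambda = 386.43 nm

386.43


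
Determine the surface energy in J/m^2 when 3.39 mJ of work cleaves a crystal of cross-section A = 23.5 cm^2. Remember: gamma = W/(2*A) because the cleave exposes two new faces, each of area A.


Convert: A = 23.5 cm^2 = 0.00235 m^2, W = 3.39 mJ = 0.00339 J
Cleaving exposes two faces of area A, so total new surface = 2*A and gamma = W / (2*A)
gamma = 0.00339 / (2 * 0.00235)
gamma = 0.721 J/m^2

0.721


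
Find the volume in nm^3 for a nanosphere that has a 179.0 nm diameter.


Radius r = 179.0/2 = 89.5 nm
Volume V = (4/3) * pi * r^3
V = (4/3) * pi * (89.5)^3
V = 3003016.48 nm^3

3003016.48


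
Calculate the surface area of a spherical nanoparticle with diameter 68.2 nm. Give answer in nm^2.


Radius r = 68.2/2 = 34.1 nm
Surface area SA = 4 * pi * r^2
SA = 4 * pi * (34.1)^2
SA = 14612.3 nm^2

14612.3


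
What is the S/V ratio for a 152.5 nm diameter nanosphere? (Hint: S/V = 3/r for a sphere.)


Radius r = 152.5/2 = 76.25 nm
S/V = 3 / r = 3 / 76.25
S/V = 0.0393 nm^-1

0.0393


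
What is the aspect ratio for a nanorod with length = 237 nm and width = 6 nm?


Aspect ratio AR = length / diameter
AR = 237 / 6
AR = 39.5

39.5


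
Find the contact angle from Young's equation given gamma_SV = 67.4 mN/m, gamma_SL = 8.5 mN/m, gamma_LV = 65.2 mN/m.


cos(theta) = (gamma_SV - gamma_SL) / gamma_LV
cos(theta) = (67.4 - 8.5) / 65.2
cos(theta) = 0.903374
theta = arccos(0.903374) = 25.39 degrees

25.39


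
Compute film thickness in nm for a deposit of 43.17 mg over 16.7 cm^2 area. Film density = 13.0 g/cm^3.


Convert: m = 43.17 mg = 4.3170e-05 kg, A = 16.7 cm^2 = 1.6700e-03 m^2, rho = 13.0 g/cm^3 = 13000 kg/m^3
t = m / (A * rho)
t = 4.3170e-05 / (1.6700e-03 * 13000)
t = 1.9885e-06 m = 1988.5 nm

1988.5


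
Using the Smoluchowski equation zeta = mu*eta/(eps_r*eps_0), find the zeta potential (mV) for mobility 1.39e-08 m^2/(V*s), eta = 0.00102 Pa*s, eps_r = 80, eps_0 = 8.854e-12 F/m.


Smoluchowski equation: zeta = mu * eta / (eps_r * eps_0)
zeta = 1.39e-08 * 0.00102 / (80 * 8.854e-12)
zeta = 0.020016 V = 20.02 mV

20.02


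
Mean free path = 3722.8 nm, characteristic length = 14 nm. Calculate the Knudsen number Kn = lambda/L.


Knudsen number Kn = lambda / L
Kn = 3722.8 / 14
Kn = 265.9143

265.9143


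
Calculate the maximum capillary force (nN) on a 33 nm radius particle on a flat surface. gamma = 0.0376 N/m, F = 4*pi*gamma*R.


Convert radius: R = 33 nm = 3.3e-08 m
F = 4 * pi * gamma * R
F = 4 * pi * 0.0376 * 3.3e-08
F = 1.55924e-08 N = 15.5924 nN

15.5924


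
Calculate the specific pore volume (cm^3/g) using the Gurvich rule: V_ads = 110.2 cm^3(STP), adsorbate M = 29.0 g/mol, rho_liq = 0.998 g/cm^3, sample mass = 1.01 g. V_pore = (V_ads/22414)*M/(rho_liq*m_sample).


Moles adsorbed n = V_ads / 22414 = 110.2 / 22414 = 4.916570e-03 mol
Liquid volume V_liq = n * M / rho_liq = 4.916570e-03 * 29.0 / 0.998 = 0.14287 cm^3
Specific pore volume V_pore = V_liq / m_sample = 0.14287 / 1.01
V_pore = 0.1415 cm^3/g

0.1415


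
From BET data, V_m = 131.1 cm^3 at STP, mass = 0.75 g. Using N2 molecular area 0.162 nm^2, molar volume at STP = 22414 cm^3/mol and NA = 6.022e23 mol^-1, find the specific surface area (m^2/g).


Number of moles in monolayer = V_m / 22414 = 131.1 / 22414 = 0.00584902
Number of molecules = moles * NA = 0.00584902 * 6.022e23
SA = molecules * sigma / mass
SA = (131.1 / 22414) * 6.022e23 * 0.162e-18 / 0.75
SA = 760.8 m^2/g

760.8


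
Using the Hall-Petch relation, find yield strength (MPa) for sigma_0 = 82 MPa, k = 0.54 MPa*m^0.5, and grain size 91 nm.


d = 91 nm = 9.1e-08 m
sqrt(d) = 0.0003016621
Hall-Petch contribution = k / sqrt(d) = 0.54 / 0.0003016621 = 1790.1 MPa
sigma = sigma_0 + k/sqrt(d) = 82 + 1790.1 = 1872.1 MPa

1872.1


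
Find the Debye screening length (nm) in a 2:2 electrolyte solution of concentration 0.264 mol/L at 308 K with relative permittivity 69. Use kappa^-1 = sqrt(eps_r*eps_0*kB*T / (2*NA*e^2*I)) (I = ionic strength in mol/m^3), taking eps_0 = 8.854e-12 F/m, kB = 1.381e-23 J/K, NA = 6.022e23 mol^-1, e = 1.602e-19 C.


Ionic strength I = 0.264 * 2^2 * 1000 = 1056 mol/m^3
kappa^-1 = sqrt(69 * 8.854e-12 * 1.381e-23 * 308 / (2 * 6.022e23 * (1.602e-19)^2 * 1056))
kappa^-1 = 0.282 nm

0.282


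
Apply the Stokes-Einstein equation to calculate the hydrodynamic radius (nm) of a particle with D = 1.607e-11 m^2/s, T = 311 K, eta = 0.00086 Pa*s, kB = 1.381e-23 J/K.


Stokes-Einstein: R = kB*T / (6*pi*eta*D)
R = 1.381e-23 * 311 / (6 * pi * 0.00086 * 1.607e-11)
R = 1.64869e-08 m = 16.49 nm

16.49


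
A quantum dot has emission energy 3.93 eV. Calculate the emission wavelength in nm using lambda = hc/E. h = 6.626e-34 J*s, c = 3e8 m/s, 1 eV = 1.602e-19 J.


Convert energy: E = 3.93 eV = 3.93 * 1.602e-19 = 6.29586e-19 J
lambda = h*c / E = 6.626e-34 * 3e8 / 6.29586e-19
lambda = 3.15731e-07 m = 315.7 nm

315.7


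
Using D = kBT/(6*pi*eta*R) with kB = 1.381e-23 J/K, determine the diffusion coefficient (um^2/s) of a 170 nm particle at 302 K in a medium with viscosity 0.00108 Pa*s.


Radius R = 170/2 = 85 nm = 8.5e-08 m
D = kB*T / (6*pi*eta*R)
D = 1.381e-23 * 302 / (6 * pi * 0.00108 * 8.5e-08)
D = 2.41022e-12 m^2/s = 2.41 um^2/s

2.41


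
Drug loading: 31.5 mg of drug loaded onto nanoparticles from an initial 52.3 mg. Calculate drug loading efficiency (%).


Drug loading efficiency = (drug loaded / drug initial) * 100
DLE = 31.5 / 52.3 * 100
DLE = 0.6023 * 100
DLE = 60.23%

60.23


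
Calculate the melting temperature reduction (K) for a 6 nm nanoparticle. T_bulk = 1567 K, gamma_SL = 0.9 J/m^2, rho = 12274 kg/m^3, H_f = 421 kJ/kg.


Radius R = 6/2 = 3 nm = 3e-09 m
Convert H_f = 421 kJ/kg = 421000 J/kg
dT = 2 * gamma_SL * T_bulk / (rho * H_f * R)
dT = 2 * 0.9 * 1567 / (12274 * 421000 * 3e-09)
dT = 181.9 K

181.9


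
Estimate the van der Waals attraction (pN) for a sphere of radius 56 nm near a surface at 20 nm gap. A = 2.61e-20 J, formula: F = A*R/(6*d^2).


Convert to SI: R = 56 nm = 5.6e-08 m, d = 20 nm = 2e-08 m
F = A * R / (6 * d^2)
F = 2.61e-20 * 5.6e-08 / (6 * (2e-08)^2)
F = 6.09e-13 N = 0.609 pN

0.609


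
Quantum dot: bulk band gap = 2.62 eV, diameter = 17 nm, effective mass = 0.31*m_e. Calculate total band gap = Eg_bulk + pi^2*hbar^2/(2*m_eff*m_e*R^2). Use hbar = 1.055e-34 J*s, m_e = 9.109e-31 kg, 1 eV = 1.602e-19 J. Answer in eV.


Radius R = 17/2 nm = 8.5e-09 m
Confinement energy dE = pi^2 * hbar^2 / (2 * m_eff * m_e * R^2)
dE = pi^2 * (1.055e-34)^2 / (2 * 0.31 * 9.109e-31 * (8.5e-09)^2) J, divided by 1.602e-19 J/eV
dE = 0.0168 eV
Total band gap = E_g(bulk) + dE = 2.62 + 0.0168 = 2.6368 eV

2.6368


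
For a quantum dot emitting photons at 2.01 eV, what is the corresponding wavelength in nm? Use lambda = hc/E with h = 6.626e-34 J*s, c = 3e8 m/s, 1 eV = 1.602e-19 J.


Convert energy: E = 2.01 eV = 2.01 * 1.602e-19 = 3.22002e-19 J
lambda = h*c / E = 6.626e-34 * 3e8 / 3.22002e-19
lambda = 6.17325e-07 m = 617.3 nm

617.3


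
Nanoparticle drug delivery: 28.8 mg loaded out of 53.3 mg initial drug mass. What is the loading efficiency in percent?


Drug loading efficiency = (drug loaded / drug initial) * 100
DLE = 28.8 / 53.3 * 100
DLE = 0.5403 * 100
DLE = 54.03%

54.03


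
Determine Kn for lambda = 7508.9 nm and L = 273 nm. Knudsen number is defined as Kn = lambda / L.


Knudsen number Kn = lambda / L
Kn = 7508.9 / 273
Kn = 27.5051

27.5051


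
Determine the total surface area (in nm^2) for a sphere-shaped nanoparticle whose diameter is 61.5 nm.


Radius r = 61.5/2 = 30.75 nm
Surface area SA = 4 * pi * r^2
SA = 4 * pi * (30.75)^2
SA = 11882.29 nm^2

11882.29


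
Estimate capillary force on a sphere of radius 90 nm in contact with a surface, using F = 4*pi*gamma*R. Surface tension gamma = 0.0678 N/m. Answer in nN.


Convert radius: R = 90 nm = 9e-08 m
F = 4 * pi * gamma * R
F = 4 * pi * 0.0678 * 9e-08
F = 7.668e-08 N = 76.68 nN

76.68


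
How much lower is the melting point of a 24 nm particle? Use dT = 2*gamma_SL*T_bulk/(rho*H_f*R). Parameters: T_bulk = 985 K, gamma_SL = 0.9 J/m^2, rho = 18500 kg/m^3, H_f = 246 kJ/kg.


Radius R = 24/2 = 12 nm = 1.2e-08 m
Convert H_f = 246 kJ/kg = 246000 J/kg
dT = 2 * gamma_SL * T_bulk / (rho * H_f * R)
dT = 2 * 0.9 * 985 / (18500 * 246000 * 1.2e-08)
dT = 32.5 K

32.5


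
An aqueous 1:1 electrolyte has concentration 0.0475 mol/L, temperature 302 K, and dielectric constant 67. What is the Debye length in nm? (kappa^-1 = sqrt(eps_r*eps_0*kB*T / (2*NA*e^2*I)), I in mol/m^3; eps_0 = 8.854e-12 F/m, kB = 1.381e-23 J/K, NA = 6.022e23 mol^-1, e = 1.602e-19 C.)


Ionic strength I = 0.0475 * 1^2 * 1000 = 47.5 mol/m^3
kappa^-1 = sqrt(67 * 8.854e-12 * 1.381e-23 * 302 / (2 * 6.022e23 * (1.602e-19)^2 * 47.5))
kappa^-1 = 1.298 nm

1.298


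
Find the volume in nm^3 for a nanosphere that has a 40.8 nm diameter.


Radius r = 40.8/2 = 20.4 nm
Volume V = (4/3) * pi * r^3
V = (4/3) * pi * (20.4)^3
V = 35561.42 nm^3

35561.42


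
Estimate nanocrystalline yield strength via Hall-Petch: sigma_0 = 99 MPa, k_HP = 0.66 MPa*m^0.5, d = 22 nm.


d = 22 nm = 2.2e-08 m
sqrt(d) = 0.000148324
Hall-Petch contribution = k / sqrt(d) = 0.66 / 0.000148324 = 4449.7 MPa
sigma = sigma_0 + k/sqrt(d) = 99 + 4449.7 = 4548.7 MPa

4548.7


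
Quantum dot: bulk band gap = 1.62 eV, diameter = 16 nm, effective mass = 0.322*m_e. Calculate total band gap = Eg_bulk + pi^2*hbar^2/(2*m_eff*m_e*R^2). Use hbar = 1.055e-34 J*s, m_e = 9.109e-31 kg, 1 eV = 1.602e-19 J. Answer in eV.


Radius R = 16/2 nm = 8e-09 m
Confinement energy dE = pi^2 * hbar^2 / (2 * m_eff * m_e * R^2)
dE = pi^2 * (1.055e-34)^2 / (2 * 0.322 * 9.109e-31 * (8e-09)^2) J, divided by 1.602e-19 J/eV
dE = 0.0183 eV
Total band gap = E_g(bulk) + dE = 1.62 + 0.0183 = 1.6383 eV

1.6383


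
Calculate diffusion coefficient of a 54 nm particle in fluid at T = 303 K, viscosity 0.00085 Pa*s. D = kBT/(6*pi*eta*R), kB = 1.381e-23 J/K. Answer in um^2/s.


Radius R = 54/2 = 27 nm = 2.7e-08 m
D = kB*T / (6*pi*eta*R)
D = 1.381e-23 * 303 / (6 * pi * 0.00085 * 2.7e-08)
D = 9.67281e-12 m^2/s = 9.673 um^2/s

9.673


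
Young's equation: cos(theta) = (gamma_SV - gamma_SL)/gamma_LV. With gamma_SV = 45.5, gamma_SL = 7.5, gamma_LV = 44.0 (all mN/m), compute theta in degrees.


cos(theta) = (gamma_SV - gamma_SL) / gamma_LV
cos(theta) = (45.5 - 7.5) / 44.0
cos(theta) = 0.863636
theta = arccos(0.863636) = 30.27 degrees

30.27


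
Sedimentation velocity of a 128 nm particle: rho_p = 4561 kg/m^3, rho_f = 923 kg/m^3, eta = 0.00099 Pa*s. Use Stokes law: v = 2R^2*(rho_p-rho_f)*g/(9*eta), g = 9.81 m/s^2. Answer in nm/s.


Radius R = 128/2 nm = 6.4e-08 m
Density difference = 4561 - 923 = 3638 kg/m^3
v = 2 * R^2 * (rho_p - rho_f) * g / (9 * eta)
v = 2 * (6.4e-08)^2 * 3638 * 9.81 / (9 * 0.00099)
v = 3.28128e-08 m/s = 32.8128 nm/s

32.8128


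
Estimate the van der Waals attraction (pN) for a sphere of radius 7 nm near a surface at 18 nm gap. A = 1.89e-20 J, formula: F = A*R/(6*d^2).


Convert to SI: R = 7 nm = 7e-09 m, d = 18 nm = 1.8e-08 m
F = A * R / (6 * d^2)
F = 1.89e-20 * 7e-09 / (6 * (1.8e-08)^2)
F = 6.80556e-14 N = 0.068 pN

0.068


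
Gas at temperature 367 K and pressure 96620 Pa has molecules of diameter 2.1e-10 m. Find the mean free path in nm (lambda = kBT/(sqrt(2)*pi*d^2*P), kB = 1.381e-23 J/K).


Mean free path: lambda = kB*T / (sqrt(2) * pi * d^2 * P)
lambda = 1.381e-23 * 367 / (sqrt(2) * pi * (2.1e-10)^2 * 96620)
lambda = 2.67725e-07 m
lambda = 267.73 nm

267.73


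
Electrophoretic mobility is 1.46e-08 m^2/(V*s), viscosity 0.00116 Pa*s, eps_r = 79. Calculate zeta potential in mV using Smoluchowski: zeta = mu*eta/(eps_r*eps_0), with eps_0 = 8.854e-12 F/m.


Smoluchowski equation: zeta = mu * eta / (eps_r * eps_0)
zeta = 1.46e-08 * 0.00116 / (79 * 8.854e-12)
zeta = 0.024213 V = 24.21 mV

24.21


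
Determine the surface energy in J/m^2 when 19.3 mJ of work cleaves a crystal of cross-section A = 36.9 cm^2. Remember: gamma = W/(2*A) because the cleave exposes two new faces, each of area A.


Convert: A = 36.9 cm^2 = 0.00369 m^2, W = 19.3 mJ = 0.0193 J
Cleaving exposes two faces of area A, so total new surface = 2*A and gamma = W / (2*A)
gamma = 0.0193 / (2 * 0.00369)
gamma = 2.615 J/m^2

2.615


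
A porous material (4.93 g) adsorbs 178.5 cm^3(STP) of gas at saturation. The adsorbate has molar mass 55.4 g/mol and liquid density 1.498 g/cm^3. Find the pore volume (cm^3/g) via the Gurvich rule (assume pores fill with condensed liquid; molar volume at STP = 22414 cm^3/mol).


Moles adsorbed n = V_ads / 22414 = 178.5 / 22414 = 7.963773e-03 mol
Liquid volume V_liq = n * M / rho_liq = 7.963773e-03 * 55.4 / 1.498 = 0.29452 cm^3
Specific pore volume V_pore = V_liq / m_sample = 0.29452 / 4.93
V_pore = 0.0597 cm^3/g

0.0597


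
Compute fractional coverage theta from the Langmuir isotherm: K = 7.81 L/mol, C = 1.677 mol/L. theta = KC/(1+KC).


Langmuir isotherm: theta = K*C / (1 + K*C)
K*C = 7.81 * 1.677 = 13.09737
theta = 13.09737 / (1 + 13.09737) = 13.09737 / 14.09737
theta = 0.9291

0.9291


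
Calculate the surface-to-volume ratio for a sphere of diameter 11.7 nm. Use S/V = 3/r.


Radius r = 11.7/2 = 5.85 nm
S/V = 3 / r = 3 / 5.85
S/V = 0.5128 nm^-1

0.5128


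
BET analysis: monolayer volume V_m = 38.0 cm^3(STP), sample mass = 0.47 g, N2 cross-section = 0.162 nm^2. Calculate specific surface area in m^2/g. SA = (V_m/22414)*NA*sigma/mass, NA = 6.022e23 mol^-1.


Number of moles in monolayer = V_m / 22414 = 38.0 / 22414 = 0.00169537
Number of molecules = moles * NA = 0.00169537 * 6.022e23
SA = molecules * sigma / mass
SA = (38.0 / 22414) * 6.022e23 * 0.162e-18 / 0.47
SA = 351.9 m^2/g

351.9


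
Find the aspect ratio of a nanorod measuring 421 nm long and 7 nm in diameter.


Aspect ratio AR = length / diameter
AR = 421 / 7
AR = 60.14

60.14


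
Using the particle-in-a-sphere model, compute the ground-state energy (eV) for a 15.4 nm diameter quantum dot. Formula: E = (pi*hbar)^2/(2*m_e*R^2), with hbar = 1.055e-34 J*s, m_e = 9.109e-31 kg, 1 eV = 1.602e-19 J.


Radius R = 15.4/2 = 7.7 nm = 7.7e-09 m
E = (pi * 1.055e-34)^2 / (2 * 9.109e-31 * (7.7e-09)^2)
E(J) = 1.017e-21
E = E(J) / 1.602e-19 = 0.0063 eV

0.0063


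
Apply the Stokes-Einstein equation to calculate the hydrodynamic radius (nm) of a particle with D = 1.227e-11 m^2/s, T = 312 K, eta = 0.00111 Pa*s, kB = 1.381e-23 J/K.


Stokes-Einstein: R = kB*T / (6*pi*eta*D)
R = 1.381e-23 * 312 / (6 * pi * 0.00111 * 1.227e-11)
R = 1.67834e-08 m = 16.78 nm

16.78


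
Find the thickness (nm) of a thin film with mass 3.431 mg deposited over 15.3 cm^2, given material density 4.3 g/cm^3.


Convert: m = 3.431 mg = 3.4310e-06 kg, A = 15.3 cm^2 = 1.5300e-03 m^2, rho = 4.3 g/cm^3 = 4300 kg/m^3
t = m / (A * rho)
t = 3.4310e-06 / (1.5300e-03 * 4300)
t = 5.2151e-07 m = 521.5 nm

521.5


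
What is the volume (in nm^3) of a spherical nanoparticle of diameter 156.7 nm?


Radius r = 156.7/2 = 78.35 nm
Volume V = (4/3) * pi * r^3
V = (4/3) * pi * (78.35)^3
V = 2014677.85 nm^3

2014677.85


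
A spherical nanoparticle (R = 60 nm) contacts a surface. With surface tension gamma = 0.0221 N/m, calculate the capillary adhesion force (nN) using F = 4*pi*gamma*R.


Convert radius: R = 60 nm = 6e-08 m
F = 4 * pi * gamma * R
F = 4 * pi * 0.0221 * 6e-08
F = 1.6663e-08 N = 16.663 nN

16.663


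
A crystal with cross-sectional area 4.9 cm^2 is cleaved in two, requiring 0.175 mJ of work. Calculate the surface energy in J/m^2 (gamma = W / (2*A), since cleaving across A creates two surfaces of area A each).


Convert: A = 4.9 cm^2 = 0.00049 m^2, W = 0.175 mJ = 0.000175 J
Cleaving exposes two faces of area A, so total new surface = 2*A and gamma = W / (2*A)
gamma = 0.000175 / (2 * 0.00049)
gamma = 0.179 J/m^2

0.179


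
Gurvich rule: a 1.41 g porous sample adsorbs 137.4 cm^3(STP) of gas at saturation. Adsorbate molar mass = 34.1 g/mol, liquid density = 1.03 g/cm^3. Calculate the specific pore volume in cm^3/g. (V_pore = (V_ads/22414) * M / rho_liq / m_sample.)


Moles adsorbed n = V_ads / 22414 = 137.4 / 22414 = 6.130097e-03 mol
Liquid volume V_liq = n * M / rho_liq = 6.130097e-03 * 34.1 / 1.03 = 0.20295 cm^3
Specific pore volume V_pore = V_liq / m_sample = 0.20295 / 1.41
V_pore = 0.1439 cm^3/g

0.1439


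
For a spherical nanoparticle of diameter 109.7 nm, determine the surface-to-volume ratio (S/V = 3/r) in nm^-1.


Radius r = 109.7/2 = 54.85 nm
S/V = 3 / r = 3 / 54.85
S/V = 0.0547 nm^-1

0.0547


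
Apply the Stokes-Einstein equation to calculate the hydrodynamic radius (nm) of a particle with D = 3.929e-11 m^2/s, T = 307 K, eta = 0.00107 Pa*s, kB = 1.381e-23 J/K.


Stokes-Einstein: R = kB*T / (6*pi*eta*D)
R = 1.381e-23 * 307 / (6 * pi * 0.00107 * 3.929e-11)
R = 5.35014e-09 m = 5.35 nm

5.35


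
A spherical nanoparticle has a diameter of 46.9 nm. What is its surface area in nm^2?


Radius r = 46.9/2 = 23.45 nm
Surface area SA = 4 * pi * r^2
SA = 4 * pi * (23.45)^2
SA = 6910.28 nm^2

6910.28


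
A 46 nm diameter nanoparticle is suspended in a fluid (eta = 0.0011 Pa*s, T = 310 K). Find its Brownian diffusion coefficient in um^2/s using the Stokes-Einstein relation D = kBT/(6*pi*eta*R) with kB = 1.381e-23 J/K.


Radius R = 46/2 = 23 nm = 2.3e-08 m
D = kB*T / (6*pi*eta*R)
D = 1.381e-23 * 310 / (6 * pi * 0.0011 * 2.3e-08)
D = 8.97705e-12 m^2/s = 8.977 um^2/s

8.977


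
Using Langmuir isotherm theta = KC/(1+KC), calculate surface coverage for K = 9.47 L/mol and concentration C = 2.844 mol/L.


Langmuir isotherm: theta = K*C / (1 + K*C)
K*C = 9.47 * 2.844 = 26.93268
theta = 26.93268 / (1 + 26.93268) = 26.93268 / 27.93268
theta = 0.9642

0.9642


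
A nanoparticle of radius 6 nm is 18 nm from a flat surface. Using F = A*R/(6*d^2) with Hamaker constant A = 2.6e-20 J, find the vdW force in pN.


Convert to SI: R = 6 nm = 6e-09 m, d = 18 nm = 1.8e-08 m
F = A * R / (6 * d^2)
F = 2.6e-20 * 6e-09 / (6 * (1.8e-08)^2)
F = 8.02469e-14 N = 0.08 pN

0.08


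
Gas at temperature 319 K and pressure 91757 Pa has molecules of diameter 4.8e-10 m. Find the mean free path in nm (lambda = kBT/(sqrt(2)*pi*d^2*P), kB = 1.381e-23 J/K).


Mean free path: lambda = kB*T / (sqrt(2) * pi * d^2 * P)
lambda = 1.381e-23 * 319 / (sqrt(2) * pi * (4.8e-10)^2 * 91757)
lambda = 4.69027e-08 m
lambda = 46.9 nm

46.9


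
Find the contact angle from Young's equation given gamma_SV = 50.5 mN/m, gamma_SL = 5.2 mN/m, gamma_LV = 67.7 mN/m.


cos(theta) = (gamma_SV - gamma_SL) / gamma_LV
cos(theta) = (50.5 - 5.2) / 67.7
cos(theta) = 0.669129
theta = arccos(0.669129) = 48.0 degrees

48.0
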